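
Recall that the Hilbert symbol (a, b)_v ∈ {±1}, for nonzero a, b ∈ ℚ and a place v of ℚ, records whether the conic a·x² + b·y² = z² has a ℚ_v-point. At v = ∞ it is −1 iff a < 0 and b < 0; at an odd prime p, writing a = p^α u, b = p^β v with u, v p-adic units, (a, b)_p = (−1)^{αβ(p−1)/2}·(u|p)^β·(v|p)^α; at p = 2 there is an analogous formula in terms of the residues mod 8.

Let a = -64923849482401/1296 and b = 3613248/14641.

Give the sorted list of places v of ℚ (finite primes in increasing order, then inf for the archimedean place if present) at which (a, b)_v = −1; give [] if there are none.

Mod squares: a ≡ -2727361, b ≡ 697. Check v ∈ {∞, 2, 3, 7, 11, 13, 17, 41, 43}.
v=43: a=43^1·(≡10), b=43^0·(≡41) mod 43; (10|43)=+1, (41|43)=+1; (−1)^{1·0·21}·(+1)^0·(+1)^1 = +1.
v=3: a=3^-4·(≡2), b=3^4·(≡1) mod 3; (2|3)=-1, (1|3)=+1; (−1)^{-4·4·1}·(-1)^4·(+1)^-4 = +1.
v=17: a=17^3·(≡13), b=17^1·(≡11) mod 17; (13|17)=+1, (11|17)=-1; (−1)^{3·1·8}·(+1)^1·(-1)^3 = -1.
v=11: a=11^0·(≡4), b=11^-4·(≡1) mod 11; (4|11)=+1, (1|11)=+1; (−1)^{0·-4·5}·(+1)^-4·(+1)^0 = +1.
v=41: a=41^3·(≡19), b=41^1·(≡15) mod 41; (19|41)=-1, (15|41)=-1; (−1)^{3·1·20}·(-1)^1·(-1)^3 = +1.
v=∞: -2727361 < 0 and 697 > 0  ⇒  (a,b)_∞ = +1.
v=2: v_2(a)=-4, v_2(b)=6; units ≡ 7, 1 (mod 8); ε·ε+αω+βω = 1·0+-4·0+6·0 ≡ 0  ⇒  (a,b)_2 = +1.
v=7: a=7^3·(≡1), b=7^0·(≡4) mod 7; (1|7)=+1, (4|7)=+1; (−1)^{3·0·3}·(+1)^0·(+1)^3 = +1.
v=13: a=13^1·(≡12), b=13^0·(≡5) mod 13; (12|13)=+1, (5|13)=-1; (−1)^{1·0·6}·(+1)^0·(-1)^1 = -1.
|Ram(-2727361, 697)| = 2, even; anisotropic at {13, 17}.

[13, 17]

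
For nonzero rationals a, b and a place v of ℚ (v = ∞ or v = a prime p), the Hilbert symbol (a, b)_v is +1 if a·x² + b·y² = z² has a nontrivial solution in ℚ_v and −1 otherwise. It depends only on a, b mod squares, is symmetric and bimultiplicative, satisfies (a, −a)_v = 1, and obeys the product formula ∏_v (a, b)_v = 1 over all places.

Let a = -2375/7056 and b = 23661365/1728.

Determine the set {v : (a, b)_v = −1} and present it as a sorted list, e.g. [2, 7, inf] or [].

Mod squares: a ≡ -95, b ≡ 1448655. Check v ∈ {∞, 2, 3, 5, 7, 13, 17, 19, 23}.
v=13: a=13^0·(≡3), b=13^1·(≡12) mod 13; (3|13)=+1, (12|13)=+1; (−1)^{0·1·6}·(+1)^1·(+1)^0 = +1.
v=19: a=19^1·(≡12), b=19^1·(≡1) mod 19; (12|19)=-1, (1|19)=+1; (−1)^{1·1·9}·(-1)^1·(+1)^1 = +1.
v=17: a=17^0·(≡5), b=17^1·(≡5) mod 17; (5|17)=-1, (5|17)=-1; (−1)^{0·1·8}·(-1)^1·(-1)^0 = -1.
v=2: v_2(a)=-4, v_2(b)=-6; units ≡ 1, 7 (mod 8); ε·ε+αω+βω = 0·1+-4·0+-6·0 ≡ 0  ⇒  (a,b)_2 = +1.
v=23: a=23^0·(≡15), b=23^1·(≡19) mod 23; (15|23)=-1, (19|23)=-1; (−1)^{0·1·11}·(-1)^1·(-1)^0 = -1.
v=7: a=7^-2·(≡3), b=7^2·(≡3) mod 7; (3|7)=-1, (3|7)=-1; (−1)^{-2·2·3}·(-1)^2·(-1)^-2 = +1.
v=5: a=5^3·(≡1), b=5^1·(≡1) mod 5; (1|5)=+1, (1|5)=+1; (−1)^{3·1·2}·(+1)^1·(+1)^3 = +1.
v=∞: -95 < 0 and 1448655 > 0  ⇒  (a,b)_∞ = +1.
v=3: a=3^-2·(≡1), b=3^-3·(≡2) mod 3; (1|3)=+1, (2|3)=-1; (−1)^{-2·-3·1}·(+1)^-3·(-1)^-2 = +1.
(-95, 1448655 / ℚ) ramifies at {17, 23}: a division algebra.

[17, 23]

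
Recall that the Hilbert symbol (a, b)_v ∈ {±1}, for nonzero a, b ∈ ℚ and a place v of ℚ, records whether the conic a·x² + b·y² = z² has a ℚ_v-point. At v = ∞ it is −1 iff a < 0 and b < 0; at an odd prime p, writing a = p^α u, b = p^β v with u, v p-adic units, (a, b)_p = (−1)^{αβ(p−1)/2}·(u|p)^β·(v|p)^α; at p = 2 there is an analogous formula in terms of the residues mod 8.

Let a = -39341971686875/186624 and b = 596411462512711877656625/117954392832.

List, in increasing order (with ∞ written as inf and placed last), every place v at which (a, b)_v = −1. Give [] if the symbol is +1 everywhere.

(a, b) ≡ (-11, 195) mod (ℚ^×)²; places V = {2, 3, 5, 7, 11, 13, 17, 23, ∞}.
(a,b)_7: α=0, u≡6; β=2, v≡5 (mod 7); (6|7)=-1, (5|7)=-1; sign (−1)^0·-1^2·-1^0 = +1.
(a,b)_2: α=-8, β=-8; u≡5, v≡3 (mod 8); ε(u)ε(v)=0·1, αω(v)=-8·1, βω(u)=-8·1; sum ≡ 0  ⇒  +1.
(a,b)_23: α=4, u≡2; β=6, v≡19 (mod 23); (2|23)=+1, (19|23)=-1; sign (−1)^0·+1^6·-1^4 = +1.
(a,b)_11: α=3, u≡7; β=6, v≡2 (mod 11); (7|11)=-1, (2|11)=-1; sign (−1)^0·-1^6·-1^3 = -1.
(a,b)_∞: sgn(-11)=−, sgn(195)=+, so +1.
(a,b)_5: α=4, u≡4; β=3, v≡4 (mod 5); (4|5)=+1, (4|5)=+1; sign (−1)^0·+1^3·+1^4 = +1.
(a,b)_17: α=0, u≡6; β=-2, v≡1 (mod 17); (6|17)=-1, (1|17)=+1; sign (−1)^0·-1^-2·+1^0 = +1.
(a,b)_13: α=2, u≡7; β=5, v≡8 (mod 13); (7|13)=-1, (8|13)=-1; sign (−1)^0·-1^5·-1^2 = -1.
(a,b)_3: α=-6, u≡1; β=-13, v≡2 (mod 3); (1|3)=+1, (2|3)=-1; sign (−1)^0·+1^-13·-1^-6 = +1.
|Ram(-11, 195)| = 2, even; anisotropic at {11, 13}.

[11, 13]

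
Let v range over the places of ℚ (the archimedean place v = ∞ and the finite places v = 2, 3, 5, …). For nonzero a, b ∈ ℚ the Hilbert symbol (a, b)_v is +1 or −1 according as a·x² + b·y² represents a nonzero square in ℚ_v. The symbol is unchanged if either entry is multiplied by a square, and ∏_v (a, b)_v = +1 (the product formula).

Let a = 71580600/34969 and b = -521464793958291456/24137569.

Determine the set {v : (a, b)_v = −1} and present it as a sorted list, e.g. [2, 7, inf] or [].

Mod squares: a ≡ 79534, b ≡ -10374. Check v ∈ {∞, 2, 3, 5, 7, 11, 13, 17, 19, 23}.
v=7: a=7^1·(≡1), b=7^1·(≡2) mod 7; (1|7)=+1, (2|7)=+1; (−1)^{1·1·3}·(+1)^1·(+1)^1 = -1.
v=3: a=3^2·(≡1), b=3^3·(≡1) mod 3; (1|3)=+1, (1|3)=+1; (−1)^{2·3·1}·(+1)^3·(+1)^2 = +1.
v=∞: 79534 > 0 and -10374 < 0  ⇒  (a,b)_∞ = +1.
v=11: a=11^-2·(≡1), b=11^0·(≡7) mod 11; (1|11)=+1, (7|11)=-1; (−1)^{-2·0·5}·(+1)^0·(-1)^-2 = +1.
v=23: a=23^1·(≡18), b=23^2·(≡7) mod 23; (18|23)=+1, (7|23)=-1; (−1)^{1·2·11}·(+1)^2·(-1)^1 = -1.
v=17: a=17^-2·(≡13), b=17^-6·(≡4) mod 17; (13|17)=+1, (4|17)=+1; (−1)^{-2·-6·8}·(+1)^-6·(+1)^-2 = +1.
v=2: v_2(a)=3, v_2(b)=11; units ≡ 7, 5 (mod 8); ε·ε+αω+βω = 1·0+3·1+11·0 ≡ 1  ⇒  (a,b)_2 = -1.
v=19: a=19^1·(≡11), b=19^3·(≡5) mod 19; (11|19)=+1, (5|19)=+1; (−1)^{1·3·9}·(+1)^3·(+1)^1 = -1.
v=13: a=13^1·(≡2), b=13^5·(≡8) mod 13; (2|13)=-1, (8|13)=-1; (−1)^{1·5·6}·(-1)^5·(-1)^1 = +1.
v=5: a=5^2·(≡1), b=5^0·(≡1) mod 5; (1|5)=+1, (1|5)=+1; (−1)^{2·0·2}·(+1)^0·(+1)^2 = +1.
|Ram(79534, -10374)| = 4, even; anisotropic at {2, 7, 19, 23}.

[2, 7, 19, 23]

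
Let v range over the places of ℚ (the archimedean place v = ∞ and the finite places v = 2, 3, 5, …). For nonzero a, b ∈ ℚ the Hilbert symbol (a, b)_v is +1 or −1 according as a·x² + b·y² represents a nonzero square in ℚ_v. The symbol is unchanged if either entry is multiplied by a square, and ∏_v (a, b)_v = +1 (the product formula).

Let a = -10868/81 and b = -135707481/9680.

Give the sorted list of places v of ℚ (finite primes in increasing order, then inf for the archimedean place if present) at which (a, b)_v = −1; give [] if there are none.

[2, 5, 7, 17, 19, inf]

(a, b) ≡ (-2717, -23205) mod (ℚ^×)²; places V = {2, 3, 5, 7, 11, 13, 17, 19, ∞}.
(a,b)_11: α=1, u≡6; β=-2, v≡1 (mod 11); (6|11)=-1, (1|11)=+1; sign (−1)^0·-1^-2·+1^1 = +1.
(a,b)_17: α=0, u≡14; β=1, v≡12 (mod 17); (14|17)=-1, (12|17)=-1; sign (−1)^0·-1^1·-1^0 = -1.
(a,b)_∞: sgn(-2717)=−, sgn(-23205)=−, so -1.
(a,b)_3: α=-4, u≡1; β=5, v≡2 (mod 3); (1|3)=+1, (2|3)=-1; sign (−1)^0·+1^5·-1^-4 = +1.
(a,b)_19: α=1, u≡11; β=2, v≡12 (mod 19); (11|19)=+1, (12|19)=-1; sign (−1)^0·+1^2·-1^1 = -1.
(a,b)_2: α=2, β=-4; u≡3, v≡3 (mod 8); ε(u)ε(v)=1·1, αω(v)=2·1, βω(u)=-4·1; sum ≡ 1  ⇒  -1.
(a,b)_7: α=0, u≡6; β=1, v≡3 (mod 7); (6|7)=-1, (3|7)=-1; sign (−1)^0·-1^1·-1^0 = -1.
(a,b)_13: α=1, u≡3; β=1, v≡10 (mod 13); (3|13)=+1, (10|13)=+1; sign (−1)^0·+1^1·+1^1 = +1.
(a,b)_5: α=0, u≡2; β=-1, v≡4 (mod 5); (2|5)=-1, (4|5)=+1; sign (−1)^0·-1^-1·+1^0 = -1.
(-2717, -23205 / ℚ) ramifies at {2, 5, 7, 17, 19, ∞}: a division algebra.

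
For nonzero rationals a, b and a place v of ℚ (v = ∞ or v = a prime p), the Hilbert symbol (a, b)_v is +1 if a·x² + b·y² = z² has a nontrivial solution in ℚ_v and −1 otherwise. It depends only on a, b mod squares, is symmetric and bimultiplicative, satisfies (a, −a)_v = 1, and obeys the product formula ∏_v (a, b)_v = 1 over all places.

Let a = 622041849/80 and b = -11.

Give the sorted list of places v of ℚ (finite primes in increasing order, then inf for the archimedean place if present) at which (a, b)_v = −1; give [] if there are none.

(a, b) ≡ (2805, -11) mod (ℚ^×)²; places V = {2, 3, 5, 11, 13, 17, ∞}.
(a,b)_17: α=1, u≡7; β=0, v≡6 (mod 17); (7|17)=-1, (6|17)=-1; sign (−1)^0·-1^0·-1^1 = -1.
(a,b)_5: α=-1, u≡4; β=0, v≡4 (mod 5); (4|5)=+1, (4|5)=+1; sign (−1)^0·+1^0·+1^-1 = +1.
(a,b)_11: α=1, u≡10; β=1, v≡10 (mod 11); (10|11)=-1, (10|11)=-1; sign (−1)^1·-1^1·-1^1 = -1.
(a,b)_∞: sgn(2805)=+, sgn(-11)=−, so +1.
(a,b)_3: α=9, u≡2; β=0, v≡1 (mod 3); (2|3)=-1, (1|3)=+1; sign (−1)^0·-1^0·+1^9 = +1.
(a,b)_2: α=-4, β=0; u≡5, v≡5 (mod 8); ε(u)ε(v)=0·0, αω(v)=-4·1, βω(u)=0·1; sum ≡ 0  ⇒  +1.
(a,b)_13: α=2, u≡9; β=0, v≡2 (mod 13); (9|13)=+1, (2|13)=-1; sign (−1)^0·+1^0·-1^2 = +1.
Ram(2805, -11) = {11, 17}; no ℚ_11-point on the conic.

[11, 17]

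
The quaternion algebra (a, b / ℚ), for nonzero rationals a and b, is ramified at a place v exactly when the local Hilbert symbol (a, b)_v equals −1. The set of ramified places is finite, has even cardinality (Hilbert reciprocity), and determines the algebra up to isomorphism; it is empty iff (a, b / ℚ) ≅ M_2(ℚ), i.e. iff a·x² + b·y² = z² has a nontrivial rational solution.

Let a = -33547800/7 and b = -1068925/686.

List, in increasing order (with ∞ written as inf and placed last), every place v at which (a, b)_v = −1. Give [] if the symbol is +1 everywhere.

[11, 13, 17, inf]

Mod squares: a ≡ -2348346, b ≡ -3542. Check v ∈ {∞, 2, 3, 5, 7, 11, 13, 17, 23}.
v=23: a=23^1·(≡2), b=23^1·(≡21) mod 23; (2|23)=+1, (21|23)=-1; (−1)^{1·1·11}·(+1)^1·(-1)^1 = +1.
v=13: a=13^1·(≡8), b=13^2·(≡11) mod 13; (8|13)=-1, (11|13)=-1; (−1)^{1·2·6}·(-1)^2·(-1)^1 = -1.
v=17: a=17^1·(≡4), b=17^0·(≡3) mod 17; (4|17)=+1, (3|17)=-1; (−1)^{1·0·8}·(+1)^0·(-1)^1 = -1.
v=∞: -2348346 < 0 and -3542 < 0  ⇒  (a,b)_∞ = -1.
v=5: a=5^2·(≡4), b=5^2·(≡3) mod 5; (4|5)=+1, (3|5)=-1; (−1)^{2·2·2}·(+1)^2·(-1)^2 = +1.
v=7: a=7^-1·(≡1), b=7^-3·(≡5) mod 7; (1|7)=+1, (5|7)=-1; (−1)^{-1·-3·3}·(+1)^-3·(-1)^-1 = +1.
v=11: a=11^1·(≡7), b=11^1·(≡8) mod 11; (7|11)=-1, (8|11)=-1; (−1)^{1·1·5}·(-1)^1·(-1)^1 = -1.
v=2: v_2(a)=3, v_2(b)=-1; units ≡ 3, 5 (mod 8); ε·ε+αω+βω = 1·0+3·1+-1·1 ≡ 0  ⇒  (a,b)_2 = +1.
v=3: a=3^1·(≡2), b=3^0·(≡1) mod 3; (2|3)=-1, (1|3)=+1; (−1)^{1·0·1}·(-1)^0·(+1)^1 = +1.
|Ram(-2348346, -3542)| = 4, even; anisotropic at {11, 13, 17, ∞}.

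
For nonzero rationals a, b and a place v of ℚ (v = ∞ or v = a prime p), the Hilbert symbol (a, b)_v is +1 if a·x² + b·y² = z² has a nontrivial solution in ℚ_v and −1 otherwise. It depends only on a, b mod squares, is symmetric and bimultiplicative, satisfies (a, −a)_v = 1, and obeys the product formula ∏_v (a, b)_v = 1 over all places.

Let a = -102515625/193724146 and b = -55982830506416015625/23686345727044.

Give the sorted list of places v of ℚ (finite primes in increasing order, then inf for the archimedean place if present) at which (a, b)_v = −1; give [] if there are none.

Mod squares: a ≡ -34, b ≡ -713. Check v ∈ {∞, 2, 3, 5, 7, 11, 13, 17, 23, 31, 41}.
v=23: a=23^0·(≡2), b=23^1·(≡15) mod 23; (2|23)=+1, (15|23)=-1; (−1)^{0·1·11}·(+1)^1·(-1)^0 = +1.
v=2: v_2(a)=-1, v_2(b)=-2; units ≡ 7, 7 (mod 8); ε·ε+αω+βω = 1·1+-1·0+-2·0 ≡ 1  ⇒  (a,b)_2 = -1.
v=11: a=11^-2·(≡7), b=11^-4·(≡2) mod 11; (7|11)=-1, (2|11)=-1; (−1)^{-2·-4·5}·(-1)^-4·(-1)^-2 = +1.
v=13: a=13^0·(≡7), b=13^-4·(≡5) mod 13; (7|13)=-1, (5|13)=-1; (−1)^{0·-4·6}·(-1)^-4·(-1)^0 = +1.
v=∞: -34 < 0 and -713 < 0  ⇒  (a,b)_∞ = -1.
v=41: a=41^0·(≡17), b=41^2·(≡5) mod 41; (17|41)=-1, (5|41)=+1; (−1)^{0·2·20}·(-1)^2·(+1)^0 = +1.
v=7: a=7^-2·(≡4), b=7^-2·(≡1) mod 7; (4|7)=+1, (1|7)=+1; (−1)^{-2·-2·3}·(+1)^-2·(+1)^-2 = +1.
v=5: a=5^6·(≡4), b=5^10·(≡2) mod 5; (4|5)=+1, (2|5)=-1; (−1)^{6·10·2}·(+1)^10·(-1)^6 = +1.
v=31: a=31^-2·(≡25), b=31^1·(≡1) mod 31; (25|31)=+1, (1|31)=+1; (−1)^{-2·1·15}·(+1)^1·(+1)^-2 = +1.
v=17: a=17^-1·(≡8), b=17^-2·(≡16) mod 17; (8|17)=+1, (16|17)=+1; (−1)^{-1·-2·8}·(+1)^-2·(+1)^-1 = +1.
v=3: a=3^8·(≡2), b=3^14·(≡1) mod 3; (2|3)=-1, (1|3)=+1; (−1)^{8·14·1}·(-1)^14·(+1)^8 = +1.
Ram(-34, -713) = {2, ∞}; no ℚ_2-point on the conic.

[2, inf]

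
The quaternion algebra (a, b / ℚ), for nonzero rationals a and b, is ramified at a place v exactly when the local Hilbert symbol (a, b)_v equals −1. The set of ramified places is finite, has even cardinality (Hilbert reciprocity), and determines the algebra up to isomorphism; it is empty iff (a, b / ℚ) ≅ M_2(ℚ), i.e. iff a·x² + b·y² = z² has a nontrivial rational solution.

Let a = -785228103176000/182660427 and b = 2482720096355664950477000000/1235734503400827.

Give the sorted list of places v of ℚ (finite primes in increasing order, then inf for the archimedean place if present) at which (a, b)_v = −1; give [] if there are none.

[11, 19]

(a, b) ≡ (-190095, 231) mod (ℚ^×)²; places V = {2, 3, 5, 7, 11, 17, 19, 23, 29, ∞}.
(a,b)_2: α=6, β=6; u≡1, v≡7 (mod 8); ε(u)ε(v)=0·1, αω(v)=6·0, βω(u)=6·0; sum ≡ 0  ⇒  +1.
(a,b)_29: α=1, u≡20; β=2, v≡13 (mod 29); (20|29)=+1, (13|29)=+1; sign (−1)^0·+1^2·+1^1 = +1.
(a,b)_17: α=-4, u≡16; β=-8, v≡7 (mod 17); (16|17)=+1, (7|17)=-1; sign (−1)^0·+1^-8·-1^-4 = +1.
(a,b)_7: α=0, u≡4; β=3, v≡5 (mod 7); (4|7)=+1, (5|7)=-1; sign (−1)^0·+1^3·-1^0 = +1.
(a,b)_3: α=-7, u≡1; β=-11, v≡2 (mod 3); (1|3)=+1, (2|3)=-1; sign (−1)^1·+1^-11·-1^-7 = +1.
(a,b)_23: α=3, u≡14; β=6, v≡12 (mod 23); (14|23)=-1, (12|23)=+1; sign (−1)^0·-1^6·+1^3 = +1.
(a,b)_∞: sgn(-190095)=−, sgn(231)=+, so +1.
(a,b)_19: α=1, u≡8; β=2, v≡8 (mod 19); (8|19)=-1, (8|19)=-1; sign (−1)^0·-1^2·-1^1 = -1.
(a,b)_5: α=3, u≡1; β=6, v≡4 (mod 5); (1|5)=+1, (4|5)=+1; sign (−1)^0·+1^6·+1^3 = +1.
(a,b)_11: α=4, u≡2; β=5, v≡2 (mod 11); (2|11)=-1, (2|11)=-1; sign (−1)^0·-1^5·-1^4 = -1.
Ram(-190095, 231) = {11, 19}; no ℚ_11-point on the conic.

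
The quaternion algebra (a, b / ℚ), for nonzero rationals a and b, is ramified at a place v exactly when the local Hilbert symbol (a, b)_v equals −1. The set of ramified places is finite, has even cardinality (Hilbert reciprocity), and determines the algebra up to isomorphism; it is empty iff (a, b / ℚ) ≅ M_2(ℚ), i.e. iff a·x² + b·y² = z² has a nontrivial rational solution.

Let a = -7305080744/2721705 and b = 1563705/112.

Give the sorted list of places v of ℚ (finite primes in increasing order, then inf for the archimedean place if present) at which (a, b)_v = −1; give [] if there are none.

[2, 5]

Mod squares: a ≡ -2730, b ≡ 15015. Check v ∈ {∞, 2, 3, 5, 7, 11, 13, 17, 23, 29}.
v=3: a=3^-1·(≡2), b=3^7·(≡1) mod 3; (2|3)=-1, (1|3)=+1; (−1)^{-1·7·1}·(-1)^7·(+1)^-1 = +1.
v=2: v_2(a)=3, v_2(b)=-4; units ≡ 3, 7 (mod 8); ε·ε+αω+βω = 1·1+3·0+-4·1 ≡ 1  ⇒  (a,b)_2 = -1.
v=17: a=17^4·(≡7), b=17^0·(≡13) mod 17; (7|17)=-1, (13|17)=+1; (−1)^{4·0·8}·(-1)^0·(+1)^4 = +1.
v=5: a=5^-1·(≡1), b=5^1·(≡3) mod 5; (1|5)=+1, (3|5)=-1; (−1)^{-1·1·2}·(+1)^1·(-1)^-1 = -1.
v=13: a=13^1·(≡11), b=13^1·(≡6) mod 13; (11|13)=-1, (6|13)=-1; (−1)^{1·1·6}·(-1)^1·(-1)^1 = +1.
v=7: a=7^-3·(≡1), b=7^-1·(≡5) mod 7; (1|7)=+1, (5|7)=-1; (−1)^{-3·-1·3}·(+1)^-1·(-1)^-3 = +1.
v=29: a=29^2·(≡25), b=29^0·(≡1) mod 29; (25|29)=+1, (1|29)=+1; (−1)^{2·0·14}·(+1)^0·(+1)^2 = +1.
v=∞: -2730 < 0 and 15015 > 0  ⇒  (a,b)_∞ = +1.
v=11: a=11^0·(≡9), b=11^1·(≡1) mod 11; (9|11)=+1, (1|11)=+1; (−1)^{0·1·5}·(+1)^1·(+1)^0 = +1.
v=23: a=23^-2·(≡14), b=23^0·(≡14) mod 23; (14|23)=-1, (14|23)=-1; (−1)^{-2·0·11}·(-1)^0·(-1)^-2 = +1.
|Ram(-2730, 15015)| = 2, even; anisotropic at {2, 5}.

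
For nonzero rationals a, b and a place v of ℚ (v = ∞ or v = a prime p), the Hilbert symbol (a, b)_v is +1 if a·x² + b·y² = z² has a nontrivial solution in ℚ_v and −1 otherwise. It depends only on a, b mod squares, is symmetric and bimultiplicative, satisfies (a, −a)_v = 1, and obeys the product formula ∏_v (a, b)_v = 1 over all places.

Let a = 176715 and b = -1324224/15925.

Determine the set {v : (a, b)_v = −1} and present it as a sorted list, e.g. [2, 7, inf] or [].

Mod squares: a ≡ 19635, b ≡ -247. Check v ∈ {∞, 2, 3, 5, 7, 11, 13, 17, 19}.
v=∞: 19635 > 0 and -247 < 0  ⇒  (a,b)_∞ = +1.
v=17: a=17^1·(≡8), b=17^0·(≡15) mod 17; (8|17)=+1, (15|17)=+1; (−1)^{1·0·8}·(+1)^0·(+1)^1 = +1.
v=5: a=5^1·(≡3), b=5^-2·(≡3) mod 5; (3|5)=-1, (3|5)=-1; (−1)^{1·-2·2}·(-1)^-2·(-1)^1 = -1.
v=13: a=13^0·(≡6), b=13^-1·(≡7) mod 13; (6|13)=-1, (7|13)=-1; (−1)^{0·-1·6}·(-1)^-1·(-1)^0 = -1.
v=3: a=3^3·(≡2), b=3^2·(≡2) mod 3; (2|3)=-1, (2|3)=-1; (−1)^{3·2·1}·(-1)^2·(-1)^3 = -1.
v=19: a=19^0·(≡15), b=19^1·(≡5) mod 19; (15|19)=-1, (5|19)=+1; (−1)^{0·1·9}·(-1)^1·(+1)^0 = -1.
v=2: v_2(a)=0, v_2(b)=6; units ≡ 3, 1 (mod 8); ε·ε+αω+βω = 1·0+0·0+6·1 ≡ 0  ⇒  (a,b)_2 = +1.
v=11: a=11^1·(≡5), b=11^2·(≡7) mod 11; (5|11)=+1, (7|11)=-1; (−1)^{1·2·5}·(+1)^2·(-1)^1 = -1.
v=7: a=7^1·(≡3), b=7^-2·(≡5) mod 7; (3|7)=-1, (5|7)=-1; (−1)^{1·-2·3}·(-1)^-2·(-1)^1 = -1.
|Ram(19635, -247)| = 6, even; anisotropic at {3, 5, 7, 11, 13, 19}.

[3, 5, 7, 11, 13, 19]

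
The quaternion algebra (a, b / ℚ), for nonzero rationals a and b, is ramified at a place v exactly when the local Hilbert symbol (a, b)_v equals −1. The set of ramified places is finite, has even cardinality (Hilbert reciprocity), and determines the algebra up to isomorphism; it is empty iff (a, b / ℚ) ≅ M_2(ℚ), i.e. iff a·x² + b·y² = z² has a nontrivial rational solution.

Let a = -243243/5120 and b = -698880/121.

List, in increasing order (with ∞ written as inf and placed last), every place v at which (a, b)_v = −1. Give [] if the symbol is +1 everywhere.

[3, 5, 7, inf]

(a, b) ≡ (-15015, -2730) mod (ℚ^×)²; places V = {2, 3, 5, 7, 11, 13, ∞}.
(a,b)_11: α=1, u≡6; β=-2, v≡5 (mod 11); (6|11)=-1, (5|11)=+1; sign (−1)^0·-1^-2·+1^1 = +1.
(a,b)_3: α=5, u≡2; β=1, v≡2 (mod 3); (2|3)=-1, (2|3)=-1; sign (−1)^1·-1^1·-1^5 = -1.
(a,b)_5: α=-1, u≡3; β=1, v≡4 (mod 5); (3|5)=-1, (4|5)=+1; sign (−1)^0·-1^1·+1^-1 = -1.
(a,b)_7: α=1, u≡2; β=1, v≡4 (mod 7); (2|7)=+1, (4|7)=+1; sign (−1)^1·+1^1·+1^1 = -1.
(a,b)_13: α=1, u≡2; β=1, v≡2 (mod 13); (2|13)=-1, (2|13)=-1; sign (−1)^0·-1^1·-1^1 = +1.
(a,b)_∞: sgn(-15015)=−, sgn(-2730)=−, so -1.
(a,b)_2: α=-10, β=9; u≡1, v≡3 (mod 8); ε(u)ε(v)=0·1, αω(v)=-10·1, βω(u)=9·0; sum ≡ 0  ⇒  +1.
(-15015, -2730 / ℚ) ramifies at {3, 5, 7, ∞}: a division algebra.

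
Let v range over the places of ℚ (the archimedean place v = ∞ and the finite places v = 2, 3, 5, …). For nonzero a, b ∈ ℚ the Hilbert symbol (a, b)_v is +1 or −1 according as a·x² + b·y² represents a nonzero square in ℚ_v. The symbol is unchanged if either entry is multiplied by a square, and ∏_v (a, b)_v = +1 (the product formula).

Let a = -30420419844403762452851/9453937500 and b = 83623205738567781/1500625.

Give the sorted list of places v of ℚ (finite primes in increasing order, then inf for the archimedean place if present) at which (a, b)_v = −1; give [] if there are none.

Mod squares: a ≡ -448925477, b ≡ 629. Check v ∈ {∞, 2, 3, 5, 7, 11, 13, 17, 23, 31, 37}.
v=13: a=13^3·(≡4), b=13^2·(≡5) mod 13; (4|13)=+1, (5|13)=-1; (−1)^{3·2·6}·(+1)^2·(-1)^3 = -1.
v=2: v_2(a)=-2, v_2(b)=0; units ≡ 3, 5 (mod 8); ε·ε+αω+βω = 1·0+-2·1+0·1 ≡ 0  ⇒  (a,b)_2 = +1.
v=11: a=11^3·(≡5), b=11^2·(≡6) mod 11; (5|11)=+1, (6|11)=-1; (−1)^{3·2·5}·(+1)^2·(-1)^3 = -1.
v=3: a=3^-2·(≡1), b=3^4·(≡2) mod 3; (1|3)=+1, (2|3)=-1; (−1)^{-2·4·1}·(+1)^4·(-1)^-2 = +1.
v=23: a=23^1·(≡11), b=23^0·(≡9) mod 23; (11|23)=-1, (9|23)=+1; (−1)^{1·0·11}·(-1)^0·(+1)^1 = +1.
v=17: a=17^7·(≡3), b=17^5·(≡12) mod 17; (3|17)=-1, (12|17)=-1; (−1)^{7·5·8}·(-1)^5·(-1)^7 = +1.
v=37: a=37^1·(≡10), b=37^1·(≡35) mod 37; (10|37)=+1, (35|37)=-1; (−1)^{1·1·18}·(+1)^1·(-1)^1 = -1.
v=31: a=31^3·(≡7), b=31^2·(≡1) mod 31; (7|31)=+1, (1|31)=+1; (−1)^{3·2·15}·(+1)^2·(+1)^3 = +1.
v=∞: -448925477 < 0 and 629 > 0  ⇒  (a,b)_∞ = +1.
v=5: a=5^-6·(≡2), b=5^-4·(≡1) mod 5; (2|5)=-1, (1|5)=+1; (−1)^{-6·-4·2}·(-1)^-4·(+1)^-6 = +1.
v=7: a=7^-5·(≡2), b=7^-4·(≡3) mod 7; (2|7)=+1, (3|7)=-1; (−1)^{-5·-4·3}·(+1)^-4·(-1)^-5 = -1.
Ram(-448925477, 629) = {7, 11, 13, 37}; no ℚ_7-point on the conic.

[7, 11, 13, 37]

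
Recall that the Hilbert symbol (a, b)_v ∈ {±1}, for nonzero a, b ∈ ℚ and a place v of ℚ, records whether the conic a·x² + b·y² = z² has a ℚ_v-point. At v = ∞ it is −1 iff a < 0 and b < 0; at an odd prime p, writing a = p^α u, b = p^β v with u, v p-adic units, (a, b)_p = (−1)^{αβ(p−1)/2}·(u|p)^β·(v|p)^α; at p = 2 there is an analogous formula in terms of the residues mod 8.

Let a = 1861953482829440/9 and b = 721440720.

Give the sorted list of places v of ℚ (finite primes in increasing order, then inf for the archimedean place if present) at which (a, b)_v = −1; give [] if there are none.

Mod squares: a ≡ 10010, b ≡ 5. Check v ∈ {∞, 2, 3, 5, 7, 11, 13, 29}.
v=3: a=3^-2·(≡2), b=3^2·(≡2) mod 3; (2|3)=-1, (2|3)=-1; (−1)^{-2·2·1}·(-1)^2·(-1)^-2 = +1.
v=13: a=13^5·(≡1), b=13^2·(≡5) mod 13; (1|13)=+1, (5|13)=-1; (−1)^{5·2·6}·(+1)^2·(-1)^5 = -1.
v=5: a=5^1·(≡2), b=5^1·(≡4) mod 5; (2|5)=-1, (4|5)=+1; (−1)^{1·1·2}·(-1)^1·(+1)^1 = -1.
v=7: a=7^1·(≡2), b=7^2·(≡5) mod 7; (2|7)=+1, (5|7)=-1; (−1)^{1·2·3}·(+1)^2·(-1)^1 = -1.
v=29: a=29^2·(≡1), b=29^0·(≡6) mod 29; (1|29)=+1, (6|29)=+1; (−1)^{2·0·14}·(+1)^0·(+1)^2 = +1.
v=∞: 10010 > 0 and 5 > 0  ⇒  (a,b)_∞ = +1.
v=2: v_2(a)=7, v_2(b)=4; units ≡ 5, 5 (mod 8); ε·ε+αω+βω = 0·0+7·1+4·1 ≡ 1  ⇒  (a,b)_2 = -1.
v=11: a=11^3·(≡2), b=11^2·(≡1) mod 11; (2|11)=-1, (1|11)=+1; (−1)^{3·2·5}·(-1)^2·(+1)^3 = +1.
|Ram(10010, 5)| = 4, even; anisotropic at {2, 5, 7, 13}.

[2, 5, 7, 13]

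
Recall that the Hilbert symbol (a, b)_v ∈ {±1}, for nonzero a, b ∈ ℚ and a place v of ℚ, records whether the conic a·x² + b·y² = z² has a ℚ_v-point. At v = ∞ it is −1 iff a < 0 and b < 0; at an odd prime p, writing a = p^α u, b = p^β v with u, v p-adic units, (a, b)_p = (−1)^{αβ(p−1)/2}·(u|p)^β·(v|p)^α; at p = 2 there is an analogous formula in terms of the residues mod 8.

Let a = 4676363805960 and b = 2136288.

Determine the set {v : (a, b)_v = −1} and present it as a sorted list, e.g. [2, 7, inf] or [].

(a, b) ≡ (210, 462) mod (ℚ^×)²; places V = {2, 3, 5, 7, 11, 17, 19, ∞}.
(a,b)_11: α=2, u≡9; β=1, v≡3 (mod 11); (9|11)=+1, (3|11)=+1; sign (−1)^0·+1^1·+1^2 = +1.
(a,b)_19: α=2, u≡11; β=0, v≡4 (mod 19); (11|19)=+1, (4|19)=+1; sign (−1)^0·+1^0·+1^2 = +1.
(a,b)_3: α=3, u≡1; β=1, v≡1 (mod 3); (1|3)=+1, (1|3)=+1; sign (−1)^1·+1^1·+1^3 = -1.
(a,b)_∞: sgn(210)=+, sgn(462)=+, so +1.
(a,b)_2: α=3, β=5; u≡1, v≡7 (mod 8); ε(u)ε(v)=0·1, αω(v)=3·0, βω(u)=5·0; sum ≡ 0  ⇒  +1.
(a,b)_17: α=2, u≡12; β=2, v≡14 (mod 17); (12|17)=-1, (14|17)=-1; sign (−1)^0·-1^2·-1^2 = +1.
(a,b)_7: α=3, u≡4; β=1, v≡5 (mod 7); (4|7)=+1, (5|7)=-1; sign (−1)^1·+1^1·-1^3 = +1.
(a,b)_5: α=1, u≡2; β=0, v≡3 (mod 5); (2|5)=-1, (3|5)=-1; sign (−1)^0·-1^0·-1^1 = -1.
(210, 462 / ℚ) ramifies at {3, 5}: a division algebra.

[3, 5]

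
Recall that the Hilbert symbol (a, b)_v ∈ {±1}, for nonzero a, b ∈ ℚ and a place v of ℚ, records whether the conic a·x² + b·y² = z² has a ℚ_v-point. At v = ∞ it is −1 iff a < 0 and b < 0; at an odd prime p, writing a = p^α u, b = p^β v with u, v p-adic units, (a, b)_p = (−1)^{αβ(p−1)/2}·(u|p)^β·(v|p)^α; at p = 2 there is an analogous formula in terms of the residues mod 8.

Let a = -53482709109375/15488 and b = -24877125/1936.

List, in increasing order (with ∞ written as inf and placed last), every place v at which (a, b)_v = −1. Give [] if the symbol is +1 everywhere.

Mod squares: a ≡ -14, b ≡ -1365. Check v ∈ {∞, 2, 3, 5, 7, 11, 13}.
v=5: a=5^6·(≡4), b=5^3·(≡3) mod 5; (4|5)=+1, (3|5)=-1; (−1)^{6·3·2}·(+1)^3·(-1)^6 = +1.
v=2: v_2(a)=-7, v_2(b)=-4; units ≡ 1, 3 (mod 8); ε·ε+αω+βω = 0·1+-7·1+-4·0 ≡ 1  ⇒  (a,b)_2 = -1.
v=∞: -14 < 0 and -1365 < 0  ⇒  (a,b)_∞ = -1.
v=7: a=7^3·(≡6), b=7^1·(≡1) mod 7; (6|7)=-1, (1|7)=+1; (−1)^{3·1·3}·(-1)^1·(+1)^3 = +1.
v=3: a=3^10·(≡1), b=3^7·(≡1) mod 3; (1|3)=+1, (1|3)=+1; (−1)^{10·7·1}·(+1)^7·(+1)^10 = +1.
v=11: a=11^-2·(≡10), b=11^-2·(≡7) mod 11; (10|11)=-1, (7|11)=-1; (−1)^{-2·-2·5}·(-1)^-2·(-1)^-2 = +1.
v=13: a=13^2·(≡3), b=13^1·(≡12) mod 13; (3|13)=+1, (12|13)=+1; (−1)^{2·1·6}·(+1)^1·(+1)^2 = +1.
Ram(-14, -1365) = {2, ∞}; no ℚ_2-point on the conic.

[2, inf]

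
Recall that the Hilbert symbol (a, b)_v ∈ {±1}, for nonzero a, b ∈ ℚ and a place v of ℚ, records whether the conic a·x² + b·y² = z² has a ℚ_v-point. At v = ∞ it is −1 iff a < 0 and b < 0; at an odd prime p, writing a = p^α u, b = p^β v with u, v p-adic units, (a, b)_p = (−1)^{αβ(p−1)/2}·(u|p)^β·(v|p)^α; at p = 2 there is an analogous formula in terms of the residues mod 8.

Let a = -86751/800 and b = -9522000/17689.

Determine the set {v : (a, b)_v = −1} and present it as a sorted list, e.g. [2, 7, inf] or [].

[2, 5, 17, inf]

(a, b) ≡ (-238, -5) mod (ℚ^×)²; places V = {2, 3, 5, 7, 17, 19, 23, ∞}.
(a,b)_19: α=0, u≡11; β=-2, v≡14 (mod 19); (11|19)=+1, (14|19)=-1; sign (−1)^0·+1^-2·-1^0 = +1.
(a,b)_7: α=1, u≡2; β=-2, v≡4 (mod 7); (2|7)=+1, (4|7)=+1; sign (−1)^0·+1^-2·+1^1 = +1.
(a,b)_2: α=-5, β=4; u≡1, v≡3 (mod 8); ε(u)ε(v)=0·1, αω(v)=-5·1, βω(u)=4·0; sum ≡ 1  ⇒  -1.
(a,b)_23: α=0, u≡22; β=2, v≡16 (mod 23); (22|23)=-1, (16|23)=+1; sign (−1)^0·-1^2·+1^0 = +1.
(a,b)_17: α=1, u≡14; β=0, v≡12 (mod 17); (14|17)=-1, (12|17)=-1; sign (−1)^0·-1^0·-1^1 = -1.
(a,b)_3: α=6, u≡2; β=2, v≡1 (mod 3); (2|3)=-1, (1|3)=+1; sign (−1)^0·-1^2·+1^6 = +1.
(a,b)_5: α=-2, u≡2; β=3, v≡1 (mod 5); (2|5)=-1, (1|5)=+1; sign (−1)^0·-1^3·+1^-2 = -1.
(a,b)_∞: sgn(-238)=−, sgn(-5)=−, so -1.
|Ram(-238, -5)| = 4, even; anisotropic at {2, 5, 17, ∞}.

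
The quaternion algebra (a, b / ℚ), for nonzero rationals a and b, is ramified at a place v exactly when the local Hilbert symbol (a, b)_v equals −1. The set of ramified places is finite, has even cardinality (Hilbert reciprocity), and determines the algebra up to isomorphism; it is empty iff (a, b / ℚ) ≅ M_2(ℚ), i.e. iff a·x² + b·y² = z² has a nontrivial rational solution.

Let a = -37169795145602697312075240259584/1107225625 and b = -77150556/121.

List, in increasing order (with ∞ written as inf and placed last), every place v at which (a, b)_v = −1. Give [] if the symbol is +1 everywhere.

(a, b) ≡ (-4524261, -238119) mod (ℚ^×)²; places V = {2, 3, 5, 7, 11, 17, 19, 23, 29, 43, ∞}.
(a,b)_29: α=3, u≡14; β=1, v≡25 (mod 29); (14|29)=-1, (25|29)=+1; sign (−1)^0·-1^1·+1^3 = -1.
(a,b)_11: α=-6, u≡2; β=-2, v≡1 (mod 11); (2|11)=-1, (1|11)=+1; sign (−1)^0·-1^-2·+1^-6 = +1.
(a,b)_2: α=14, β=2; u≡3, v≡1 (mod 8); ε(u)ε(v)=1·0, αω(v)=14·0, βω(u)=2·1; sum ≡ 0  ⇒  +1.
(a,b)_19: α=1, u≡15; β=0, v≡12 (mod 19); (15|19)=-1, (12|19)=-1; sign (−1)^0·-1^0·-1^1 = -1.
(a,b)_3: α=17, u≡1; β=5, v≡1 (mod 3); (1|3)=+1, (1|3)=+1; sign (−1)^1·+1^5·+1^17 = -1.
(a,b)_∞: sgn(-4524261)=−, sgn(-238119)=−, so -1.
(a,b)_17: α=3, u≡15; β=1, v≡9 (mod 17); (15|17)=+1, (9|17)=+1; sign (−1)^0·+1^1·+1^3 = +1.
(a,b)_5: α=-4, u≡1; β=0, v≡4 (mod 5); (1|5)=+1, (4|5)=+1; sign (−1)^0·+1^0·+1^-4 = +1.
(a,b)_23: α=3, u≡13; β=1, v≡22 (mod 23); (13|23)=+1, (22|23)=-1; sign (−1)^1·+1^1·-1^3 = +1.
(a,b)_43: α=2, u≡29; β=0, v≡16 (mod 43); (29|43)=-1, (16|43)=+1; sign (−1)^0·-1^0·+1^2 = +1.
(a,b)_7: α=3, u≡1; β=1, v≡3 (mod 7); (1|7)=+1, (3|7)=-1; sign (−1)^1·+1^1·-1^3 = +1.
(-4524261, -238119 / ℚ) ramifies at {3, 19, 29, ∞}: a division algebra.

[3, 19, 29, inf]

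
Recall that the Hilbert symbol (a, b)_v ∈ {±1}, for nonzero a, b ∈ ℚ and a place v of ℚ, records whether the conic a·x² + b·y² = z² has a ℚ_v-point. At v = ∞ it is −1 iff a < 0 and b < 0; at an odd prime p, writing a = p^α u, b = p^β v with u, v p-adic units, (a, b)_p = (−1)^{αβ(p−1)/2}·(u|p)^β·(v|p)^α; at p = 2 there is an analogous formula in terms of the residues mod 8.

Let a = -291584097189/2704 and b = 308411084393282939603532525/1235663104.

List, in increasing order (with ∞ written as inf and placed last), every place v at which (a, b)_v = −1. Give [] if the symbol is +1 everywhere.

(a, b) ≡ (-73465381, 4301) mod (ℚ^×)²; places V = {2, 3, 5, 7, 11, 13, 17, 19, 23, 29, 31, ∞}.
(a,b)_31: α=1, u≡23; β=2, v≡15 (mod 31); (23|31)=-1, (15|31)=-1; sign (−1)^0·-1^2·-1^1 = -1.
(a,b)_19: α=1, u≡14; β=2, v≡5 (mod 19); (14|19)=-1, (5|19)=+1; sign (−1)^0·-1^2·+1^1 = +1.
(a,b)_7: α=2, u≡1; β=0, v≡6 (mod 7); (1|7)=+1, (6|7)=-1; sign (−1)^0·+1^0·-1^2 = +1.
(a,b)_17: α=1, u≡4; β=3, v≡16 (mod 17); (4|17)=+1, (16|17)=+1; sign (−1)^0·+1^3·+1^1 = +1.
(a,b)_13: α=-2, u≡6; β=-6, v≡11 (mod 13); (6|13)=-1, (11|13)=-1; sign (−1)^0·-1^-6·-1^-2 = +1.
(a,b)_29: α=1, u≡9; β=2, v≡9 (mod 29); (9|29)=+1, (9|29)=+1; sign (−1)^0·+1^2·+1^1 = +1.
(a,b)_2: α=-4, β=-8; u≡3, v≡5 (mod 8); ε(u)ε(v)=1·0, αω(v)=-4·1, βω(u)=-8·1; sum ≡ 0  ⇒  +1.
(a,b)_3: α=4, u≡2; β=12, v≡2 (mod 3); (2|3)=-1, (2|3)=-1; sign (−1)^0·-1^12·-1^4 = +1.
(a,b)_∞: sgn(-73465381)=−, sgn(4301)=+, so +1.
(a,b)_5: α=0, u≡4; β=2, v≡4 (mod 5); (4|5)=+1, (4|5)=+1; sign (−1)^0·+1^2·+1^0 = +1.
(a,b)_23: α=1, u≡1; β=3, v≡1 (mod 23); (1|23)=+1, (1|23)=+1; sign (−1)^1·+1^3·+1^1 = -1.
(a,b)_11: α=1, u≡1; β=3, v≡6 (mod 11); (1|11)=+1, (6|11)=-1; sign (−1)^1·+1^3·-1^1 = +1.
Ram(-73465381, 4301) = {23, 31}; no ℚ_23-point on the conic.

[23, 31]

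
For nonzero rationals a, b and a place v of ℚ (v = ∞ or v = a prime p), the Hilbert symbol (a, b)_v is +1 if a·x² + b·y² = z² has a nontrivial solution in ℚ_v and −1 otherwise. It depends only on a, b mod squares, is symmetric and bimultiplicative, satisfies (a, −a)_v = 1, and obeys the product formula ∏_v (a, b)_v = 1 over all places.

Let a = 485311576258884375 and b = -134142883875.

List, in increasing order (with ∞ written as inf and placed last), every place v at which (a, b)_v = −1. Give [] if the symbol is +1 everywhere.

Mod squares: a ≡ 15015, b ≡ -595. Check v ∈ {∞, 2, 3, 5, 7, 11, 13, 17}.
v=∞: 15015 > 0 and -595 < 0  ⇒  (a,b)_∞ = +1.
v=7: a=7^7·(≡3), b=7^3·(≡5) mod 7; (3|7)=-1, (5|7)=-1; (−1)^{7·3·3}·(-1)^3·(-1)^7 = -1.
v=3: a=3^3·(≡1), b=3^2·(≡2) mod 3; (1|3)=+1, (2|3)=-1; (−1)^{3·2·1}·(+1)^2·(-1)^3 = -1.
v=13: a=13^3·(≡2), b=13^2·(≡12) mod 13; (2|13)=-1, (12|13)=+1; (−1)^{3·2·6}·(-1)^2·(+1)^3 = +1.
v=5: a=5^5·(≡3), b=5^3·(≡4) mod 5; (3|5)=-1, (4|5)=+1; (−1)^{5·3·2}·(-1)^3·(+1)^5 = -1.
v=11: a=11^1·(≡5), b=11^2·(≡10) mod 11; (5|11)=+1, (10|11)=-1; (−1)^{1·2·5}·(+1)^2·(-1)^1 = -1.
v=17: a=17^2·(≡4), b=17^1·(≡1) mod 17; (4|17)=+1, (1|17)=+1; (−1)^{2·1·8}·(+1)^1·(+1)^2 = +1.
v=2: v_2(a)=0, v_2(b)=0; units ≡ 7, 5 (mod 8); ε·ε+αω+βω = 1·0+0·1+0·0 ≡ 0  ⇒  (a,b)_2 = +1.
|Ram(15015, -595)| = 4, even; anisotropic at {3, 5, 7, 11}.

[3, 5, 7, 11]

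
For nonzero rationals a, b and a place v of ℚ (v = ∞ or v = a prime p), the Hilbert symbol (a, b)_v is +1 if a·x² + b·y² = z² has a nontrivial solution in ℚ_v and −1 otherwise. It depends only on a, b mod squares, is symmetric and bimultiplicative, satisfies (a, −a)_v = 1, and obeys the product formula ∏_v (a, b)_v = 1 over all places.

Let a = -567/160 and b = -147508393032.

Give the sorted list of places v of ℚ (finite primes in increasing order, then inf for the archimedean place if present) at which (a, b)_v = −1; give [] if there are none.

[2, 3, 5, 7, 11, inf]

Mod squares: a ≡ -70, b ≡ -1122. Check v ∈ {∞, 2, 3, 5, 7, 11, 13, 17}.
v=7: a=7^1·(≡4), b=7^4·(≡3) mod 7; (4|7)=+1, (3|7)=-1; (−1)^{1·4·3}·(+1)^4·(-1)^1 = -1.
v=11: a=11^0·(≡10), b=11^1·(≡7) mod 11; (10|11)=-1, (7|11)=-1; (−1)^{0·1·5}·(-1)^1·(-1)^0 = -1.
v=13: a=13^0·(≡11), b=13^2·(≡10) mod 13; (11|13)=-1, (10|13)=+1; (−1)^{0·2·6}·(-1)^2·(+1)^0 = +1.
v=2: v_2(a)=-5, v_2(b)=3; units ≡ 5, 7 (mod 8); ε·ε+αω+βω = 0·1+-5·0+3·1 ≡ 1  ⇒  (a,b)_2 = -1.
v=3: a=3^4·(≡2), b=3^5·(≡1) mod 3; (2|3)=-1, (1|3)=+1; (−1)^{4·5·1}·(-1)^5·(+1)^4 = -1.
v=∞: -70 < 0 and -1122 < 0  ⇒  (a,b)_∞ = -1.
v=17: a=17^0·(≡4), b=17^1·(≡9) mod 17; (4|17)=+1, (9|17)=+1; (−1)^{0·1·8}·(+1)^1·(+1)^0 = +1.
v=5: a=5^-1·(≡4), b=5^0·(≡3) mod 5; (4|5)=+1, (3|5)=-1; (−1)^{-1·0·2}·(+1)^0·(-1)^-1 = -1.
Ram(-70, -1122) = {2, 3, 5, 7, 11, ∞}; no ℚ_2-point on the conic.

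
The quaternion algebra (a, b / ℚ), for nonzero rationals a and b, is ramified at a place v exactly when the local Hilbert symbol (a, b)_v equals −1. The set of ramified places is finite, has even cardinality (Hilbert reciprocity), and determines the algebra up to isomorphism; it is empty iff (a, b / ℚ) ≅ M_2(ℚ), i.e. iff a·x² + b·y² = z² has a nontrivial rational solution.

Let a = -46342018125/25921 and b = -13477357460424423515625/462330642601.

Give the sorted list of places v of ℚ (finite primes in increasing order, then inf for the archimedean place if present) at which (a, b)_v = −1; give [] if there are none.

(a, b) ≡ (-29, -5945) mod (ℚ^×)²; places V = {2, 3, 5, 7, 13, 17, 23, 29, 31, 37, 41, 47, ∞}.
(a,b)_5: α=4, u≡1; β=7, v≡4 (mod 5); (1|5)=+1, (4|5)=+1; sign (−1)^0·+1^7·+1^4 = +1.
(a,b)_37: α=0, u≡17; β=-2, v≡28 (mod 37); (17|37)=-1, (28|37)=+1; sign (−1)^0·-1^-2·+1^0 = +1.
(a,b)_31: α=0, u≡28; β=2, v≡5 (mod 31); (28|31)=+1, (5|31)=+1; sign (−1)^0·+1^2·+1^0 = +1.
(a,b)_47: α=0, u≡34; β=-2, v≡28 (mod 47); (34|47)=+1, (28|47)=+1; sign (−1)^0·+1^-2·+1^0 = +1.
(a,b)_2: α=0, β=0; u≡3, v≡7 (mod 8); ε(u)ε(v)=1·1, αω(v)=0·0, βω(u)=0·1; sum ≡ 1  ⇒  -1.
(a,b)_3: α=2, u≡1; β=12, v≡1 (mod 3); (1|3)=+1, (1|3)=+1; sign (−1)^0·+1^12·+1^2 = +1.
(a,b)_13: α=2, u≡4; β=2, v≡4 (mod 13); (4|13)=+1, (4|13)=+1; sign (−1)^0·+1^2·+1^2 = +1.
(a,b)_23: α=-2, u≡21; β=-2, v≡8 (mod 23); (21|23)=-1, (8|23)=+1; sign (−1)^0·-1^-2·+1^-2 = +1.
(a,b)_∞: sgn(-29)=−, sgn(-5945)=−, so -1.
(a,b)_29: α=1, u≡28; β=1, v≡19 (mod 29); (28|29)=+1, (19|29)=-1; sign (−1)^0·+1^1·-1^1 = -1.
(a,b)_17: α=0, u≡5; β=-2, v≡11 (mod 17); (5|17)=-1, (11|17)=-1; sign (−1)^0·-1^-2·-1^0 = +1.
(a,b)_41: α=2, u≡26; β=3, v≡38 (mod 41); (26|41)=-1, (38|41)=-1; sign (−1)^0·-1^3·-1^2 = -1.
(a,b)_7: α=-2, u≡6; β=0, v≡5 (mod 7); (6|7)=-1, (5|7)=-1; sign (−1)^0·-1^0·-1^-2 = +1.
(-29, -5945 / ℚ) ramifies at {2, 29, 41, ∞}: a division algebra.

[2, 29, 41, inf]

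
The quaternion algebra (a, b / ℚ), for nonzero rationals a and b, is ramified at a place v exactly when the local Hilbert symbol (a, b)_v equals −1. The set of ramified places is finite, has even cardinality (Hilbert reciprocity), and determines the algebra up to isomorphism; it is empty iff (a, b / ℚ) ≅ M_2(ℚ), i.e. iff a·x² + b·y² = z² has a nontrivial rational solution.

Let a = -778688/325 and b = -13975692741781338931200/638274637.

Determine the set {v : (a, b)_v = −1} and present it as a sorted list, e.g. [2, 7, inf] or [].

[13, inf]

(a, b) ≡ (-299, -5681) mod (ℚ^×)²; places V = {2, 3, 5, 7, 11, 13, 17, 19, 23, 31, ∞}.
(a,b)_13: α=-1, u≡1; β=-3, v≡2 (mod 13); (1|13)=+1, (2|13)=-1; sign (−1)^0·+1^-3·-1^-1 = -1.
(a,b)_∞: sgn(-299)=−, sgn(-5681)=−, so -1.
(a,b)_5: α=-2, u≡4; β=2, v≡1 (mod 5); (4|5)=+1, (1|5)=+1; sign (−1)^0·+1^2·+1^-2 = +1.
(a,b)_17: α=0, u≡7; β=2, v≡14 (mod 17); (7|17)=-1, (14|17)=-1; sign (−1)^0·-1^2·-1^0 = +1.
(a,b)_3: α=0, u≡1; β=12, v≡1 (mod 3); (1|3)=+1, (1|3)=+1; sign (−1)^0·+1^12·+1^0 = +1.
(a,b)_19: α=0, u≡4; β=1, v≡7 (mod 19); (4|19)=+1, (7|19)=+1; sign (−1)^0·+1^1·+1^0 = +1.
(a,b)_31: α=0, u≡29; β=2, v≡13 (mod 31); (29|31)=-1, (13|31)=-1; sign (−1)^0·-1^2·-1^0 = +1.
(a,b)_7: α=0, u≡2; β=-4, v≡6 (mod 7); (2|7)=+1, (6|7)=-1; sign (−1)^0·+1^-4·-1^0 = +1.
(a,b)_2: α=6, β=14; u≡5, v≡7 (mod 8); ε(u)ε(v)=0·1, αω(v)=6·0, βω(u)=14·1; sum ≡ 0  ⇒  +1.
(a,b)_11: α=0, u≡4; β=-2, v≡10 (mod 11); (4|11)=+1, (10|11)=-1; sign (−1)^0·+1^-2·-1^0 = +1.
(a,b)_23: α=3, u≡17; β=3, v≡8 (mod 23); (17|23)=-1, (8|23)=+1; sign (−1)^1·-1^3·+1^3 = +1.
(-299, -5681 / ℚ) ramifies at {13, ∞}: a division algebra.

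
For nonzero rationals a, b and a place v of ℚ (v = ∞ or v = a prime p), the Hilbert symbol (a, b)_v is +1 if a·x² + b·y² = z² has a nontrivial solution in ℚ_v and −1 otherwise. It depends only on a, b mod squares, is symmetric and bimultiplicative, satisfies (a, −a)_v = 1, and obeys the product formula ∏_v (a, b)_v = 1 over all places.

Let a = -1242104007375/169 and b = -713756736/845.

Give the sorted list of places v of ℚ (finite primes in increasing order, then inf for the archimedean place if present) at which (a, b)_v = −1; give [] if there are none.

[19, inf]

(a, b) ≡ (-95, -1045) mod (ℚ^×)²; places V = {2, 3, 5, 7, 11, 13, 19, ∞}.
(a,b)_19: α=1, u≡13; β=1, v≡18 (mod 19); (13|19)=-1, (18|19)=-1; sign (−1)^1·-1^1·-1^1 = -1.
(a,b)_3: α=6, u≡1; β=2, v≡2 (mod 3); (1|3)=+1, (2|3)=-1; sign (−1)^0·+1^2·-1^6 = +1.
(a,b)_2: α=0, β=6; u≡1, v≡3 (mod 8); ε(u)ε(v)=0·1, αω(v)=0·1, βω(u)=6·0; sum ≡ 0  ⇒  +1.
(a,b)_7: α=2, u≡6; β=2, v≡5 (mod 7); (6|7)=-1, (5|7)=-1; sign (−1)^0·-1^2·-1^2 = +1.
(a,b)_5: α=3, u≡4; β=-1, v≡1 (mod 5); (4|5)=+1, (1|5)=+1; sign (−1)^0·+1^-1·+1^3 = +1.
(a,b)_13: α=-2, u≡3; β=-2, v≡7 (mod 13); (3|13)=+1, (7|13)=-1; sign (−1)^0·+1^-2·-1^-2 = +1.
(a,b)_11: α=4, u≡1; β=3, v≡3 (mod 11); (1|11)=+1, (3|11)=+1; sign (−1)^0·+1^3·+1^4 = +1.
(a,b)_∞: sgn(-95)=−, sgn(-1045)=−, so -1.
|Ram(-95, -1045)| = 2, even; anisotropic at {19, ∞}.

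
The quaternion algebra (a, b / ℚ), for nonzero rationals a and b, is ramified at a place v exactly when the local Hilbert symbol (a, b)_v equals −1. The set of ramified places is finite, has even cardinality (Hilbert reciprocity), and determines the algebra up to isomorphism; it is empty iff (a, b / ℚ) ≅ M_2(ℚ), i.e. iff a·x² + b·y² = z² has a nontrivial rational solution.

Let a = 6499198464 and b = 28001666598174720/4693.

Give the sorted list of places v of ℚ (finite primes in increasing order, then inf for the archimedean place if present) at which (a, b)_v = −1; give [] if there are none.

[3, 11, 13, 17]

Mod squares: a ≡ 6, b ≡ 36465. Check v ∈ {∞, 2, 3, 5, 11, 13, 17, 19}.
v=11: a=11^4·(≡10), b=11^5·(≡9) mod 11; (10|11)=-1, (9|11)=+1; (−1)^{4·5·5}·(-1)^5·(+1)^4 = -1.
v=∞: 6 > 0 and 36465 > 0  ⇒  (a,b)_∞ = +1.
v=5: a=5^0·(≡4), b=5^1·(≡3) mod 5; (4|5)=+1, (3|5)=-1; (−1)^{0·1·2}·(+1)^1·(-1)^0 = +1.
v=3: a=3^1·(≡2), b=3^3·(≡2) mod 3; (2|3)=-1, (2|3)=-1; (−1)^{1·3·1}·(-1)^3·(-1)^1 = -1.
v=2: v_2(a)=9, v_2(b)=18; units ≡ 3, 1 (mod 8); ε·ε+αω+βω = 1·0+9·0+18·1 ≡ 0  ⇒  (a,b)_2 = +1.
v=13: a=13^0·(≡5), b=13^-1·(≡10) mod 13; (5|13)=-1, (10|13)=+1; (−1)^{0·-1·6}·(-1)^-1·(+1)^0 = -1.
v=17: a=17^2·(≡7), b=17^3·(≡11) mod 17; (7|17)=-1, (11|17)=-1; (−1)^{2·3·8}·(-1)^3·(-1)^2 = -1.
v=19: a=19^0·(≡1), b=19^-2·(≡6) mod 19; (1|19)=+1, (6|19)=+1; (−1)^{0·-2·9}·(+1)^-2·(+1)^0 = +1.
(6, 36465 / ℚ) ramifies at {3, 11, 13, 17}: a division algebra.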